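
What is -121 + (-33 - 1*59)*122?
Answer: -11345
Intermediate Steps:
-121 + (-33 - 1*59)*122 = -121 + (-33 - 59)*122 = -121 - 92*122 = -121 - 11224 = -11345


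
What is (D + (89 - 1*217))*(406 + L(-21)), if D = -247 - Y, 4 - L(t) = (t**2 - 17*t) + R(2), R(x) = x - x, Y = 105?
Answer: 186240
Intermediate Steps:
R(x) = 0
L(t) = 4 - t**2 + 17*t (L(t) = 4 - ((t**2 - 17*t) + 0) = 4 - (t**2 - 17*t) = 4 + (-t**2 + 17*t) = 4 - t**2 + 17*t)
D = -352 (D = -247 - 1*105 = -247 - 105 = -352)
(D + (89 - 1*217))*(406 + L(-21)) = (-352 + (89 - 1*217))*(406 + (4 - 1*(-21)**2 + 17*(-21))) = (-352 + (89 - 217))*(406 + (4 - 1*441 - 357)) = (-352 - 128)*(406 + (4 - 441 - 357)) = -480*(406 - 794) = -480*(-388) = 186240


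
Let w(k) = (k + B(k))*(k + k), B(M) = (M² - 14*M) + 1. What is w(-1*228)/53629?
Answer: -25056744/53629 ≈ -467.22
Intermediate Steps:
B(M) = 1 + M² - 14*M
w(k) = 2*k*(1 + k² - 13*k) (w(k) = (k + (1 + k² - 14*k))*(k + k) = (1 + k² - 13*k)*(2*k) = 2*k*(1 + k² - 13*k))
w(-1*228)/53629 = (2*(-1*228)*(1 + (-1*228)² - (-13)*228))/53629 = (2*(-228)*(1 + (-228)² - 13*(-228)))*(1/53629) = (2*(-228)*(1 + 51984 + 2964))*(1/53629) = (2*(-228)*54949)*(1/53629) = -25056744*1/53629 = -25056744/53629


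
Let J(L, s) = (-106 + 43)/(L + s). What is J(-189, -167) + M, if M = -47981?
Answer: -17081173/356 ≈ -47981.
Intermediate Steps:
J(L, s) = -63/(L + s)
J(-189, -167) + M = -63/(-189 - 167) - 47981 = -63/(-356) - 47981 = -63*(-1/356) - 47981 = 63/356 - 47981 = -17081173/356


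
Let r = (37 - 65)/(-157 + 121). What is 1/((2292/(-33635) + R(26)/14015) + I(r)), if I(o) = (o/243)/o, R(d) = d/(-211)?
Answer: -4833962296065/309551810179 ≈ -15.616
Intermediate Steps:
R(d) = -d/211 (R(d) = d*(-1/211) = -d/211)
r = 7/9 (r = -28/(-36) = -28*(-1/36) = 7/9 ≈ 0.77778)
I(o) = 1/243 (I(o) = (o*(1/243))/o = (o/243)/o = 1/243)
1/((2292/(-33635) + R(26)/14015) + I(r)) = 1/((2292/(-33635) - 1/211*26/14015) + 1/243) = 1/((2292*(-1/33635) - 26/211*1/14015) + 1/243) = 1/((-2292/33635 - 26/2957165) + 1/243) = 1/(-1355739338/19892848955 + 1/243) = 1/(-309551810179/4833962296065) = -4833962296065/309551810179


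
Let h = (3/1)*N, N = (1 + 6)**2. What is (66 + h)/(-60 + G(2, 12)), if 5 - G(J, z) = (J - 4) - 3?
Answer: -213/50 ≈ -4.2600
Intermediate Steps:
N = 49 (N = 7**2 = 49)
G(J, z) = 12 - J (G(J, z) = 5 - ((J - 4) - 3) = 5 - ((-4 + J) - 3) = 5 - (-7 + J) = 5 + (7 - J) = 12 - J)
h = 147 (h = (3/1)*49 = (3*1)*49 = 3*49 = 147)
(66 + h)/(-60 + G(2, 12)) = (66 + 147)/(-60 + (12 - 1*2)) = 213/(-60 + (12 - 2)) = 213/(-60 + 10) = 213/(-50) = 213*(-1/50) = -213/50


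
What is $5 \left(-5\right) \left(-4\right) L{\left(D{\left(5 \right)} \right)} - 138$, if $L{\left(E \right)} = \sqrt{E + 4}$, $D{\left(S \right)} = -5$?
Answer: $-138 + 100 i \approx -138.0 + 100.0 i$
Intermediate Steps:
$L{\left(E \right)} = \sqrt{4 + E}$
$5 \left(-5\right) \left(-4\right) L{\left(D{\left(5 \right)} \right)} - 138 = 5 \left(-5\right) \left(-4\right) \sqrt{4 - 5} - 138 = \left(-25\right) \left(-4\right) \sqrt{-1} - 138 = 100 i - 138 = -138 + 100 i$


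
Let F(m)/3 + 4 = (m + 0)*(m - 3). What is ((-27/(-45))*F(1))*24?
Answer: -1296/5 ≈ -259.20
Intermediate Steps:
F(m) = -12 + 3*m*(-3 + m) (F(m) = -12 + 3*((m + 0)*(m - 3)) = -12 + 3*(m*(-3 + m)) = -12 + 3*m*(-3 + m))
((-27/(-45))*F(1))*24 = ((-27/(-45))*(-12 - 9*1 + 3*1²))*24 = ((-27*(-1/45))*(-12 - 9 + 3*1))*24 = (3*(-12 - 9 + 3)/5)*24 = ((⅗)*(-18))*24 = -54/5*24 = -1296/5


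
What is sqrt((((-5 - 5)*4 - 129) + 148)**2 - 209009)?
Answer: 58*I*sqrt(62) ≈ 456.69*I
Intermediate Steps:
sqrt((((-5 - 5)*4 - 129) + 148)**2 - 209009) = sqrt(((-10*4 - 129) + 148)**2 - 209009) = sqrt(((-40 - 129) + 148)**2 - 209009) = sqrt((-169 + 148)**2 - 209009) = sqrt((-21)**2 - 209009) = sqrt(441 - 209009) = sqrt(-208568) = 58*I*sqrt(62)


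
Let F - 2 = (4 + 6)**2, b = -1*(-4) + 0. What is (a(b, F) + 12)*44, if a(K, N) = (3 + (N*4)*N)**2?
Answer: 76214211612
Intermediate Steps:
b = 4 (b = 4 + 0 = 4)
F = 102 (F = 2 + (4 + 6)**2 = 2 + 10**2 = 2 + 100 = 102)
a(K, N) = (3 + 4*N**2)**2 (a(K, N) = (3 + (4*N)*N)**2 = (3 + 4*N**2)**2)
(a(b, F) + 12)*44 = ((3 + 4*102**2)**2 + 12)*44 = ((3 + 4*10404)**2 + 12)*44 = ((3 + 41616)**2 + 12)*44 = (41619**2 + 12)*44 = (1732141161 + 12)*44 = 1732141173*44 = 76214211612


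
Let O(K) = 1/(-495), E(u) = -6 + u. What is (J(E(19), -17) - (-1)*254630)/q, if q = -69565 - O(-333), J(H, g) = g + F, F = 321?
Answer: -63096165/17217337 ≈ -3.6647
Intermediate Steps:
J(H, g) = 321 + g (J(H, g) = g + 321 = 321 + g)
O(K) = -1/495
q = -34434674/495 (q = -69565 - 1*(-1/495) = -69565 + 1/495 = -34434674/495 ≈ -69565.)
(J(E(19), -17) - (-1)*254630)/q = ((321 - 17) - (-1)*254630)/(-34434674/495) = (304 - 1*(-254630))*(-495/34434674) = (304 + 254630)*(-495/34434674) = 254934*(-495/34434674) = -63096165/17217337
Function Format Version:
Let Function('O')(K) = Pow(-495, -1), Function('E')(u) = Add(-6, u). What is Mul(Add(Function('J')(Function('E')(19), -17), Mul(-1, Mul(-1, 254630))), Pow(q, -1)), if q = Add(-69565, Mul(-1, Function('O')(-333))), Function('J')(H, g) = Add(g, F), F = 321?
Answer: Rational(-63096165, 17217337) ≈ -3.6647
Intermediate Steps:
Function('J')(H, g) = Add(321, g) (Function('J')(H, g) = Add(g, 321) = Add(321, g))
Function('O')(K) = Rational(-1, 495)
q = Rational(-34434674, 495) (q = Add(-69565, Mul(-1, Rational(-1, 495))) = Add(-69565, Rational(1, 495)) = Rational(-34434674, 495) ≈ -69565.)
Mul(Add(Function('J')(Function('E')(19), -17), Mul(-1, Mul(-1, 254630))), Pow(q, -1)) = Mul(Add(Add(321, -17), Mul(-1, Mul(-1, 254630))), Pow(Rational(-34434674, 495), -1)) = Mul(Add(304, Mul(-1, -254630)), Rational(-495, 34434674)) = Mul(Add(304, 254630), Rational(-495, 34434674)) = Mul(254934, Rational(-495, 34434674)) = Rational(-63096165, 17217337)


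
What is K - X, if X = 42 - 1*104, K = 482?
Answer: 544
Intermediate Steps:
X = -62 (X = 42 - 104 = -62)
K - X = 482 - 1*(-62) = 482 + 62 = 544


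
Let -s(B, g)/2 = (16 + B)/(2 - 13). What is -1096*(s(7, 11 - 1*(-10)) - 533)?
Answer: 6375432/11 ≈ 5.7959e+5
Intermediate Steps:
s(B, g) = 32/11 + 2*B/11 (s(B, g) = -2*(16 + B)/(2 - 13) = -2*(16 + B)/(-11) = -2*(16 + B)*(-1)/11 = -2*(-16/11 - B/11) = 32/11 + 2*B/11)
-1096*(s(7, 11 - 1*(-10)) - 533) = -1096*((32/11 + (2/11)*7) - 533) = -1096*((32/11 + 14/11) - 533) = -1096*(46/11 - 533) = -1096*(-5817/11) = 6375432/11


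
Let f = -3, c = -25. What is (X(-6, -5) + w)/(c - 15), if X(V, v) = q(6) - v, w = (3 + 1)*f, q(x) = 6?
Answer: 1/40 ≈ 0.025000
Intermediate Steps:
w = -12 (w = (3 + 1)*(-3) = 4*(-3) = -12)
X(V, v) = 6 - v
(X(-6, -5) + w)/(c - 15) = ((6 - 1*(-5)) - 12)/(-25 - 15) = ((6 + 5) - 12)/(-40) = -(11 - 12)/40 = -1/40*(-1) = 1/40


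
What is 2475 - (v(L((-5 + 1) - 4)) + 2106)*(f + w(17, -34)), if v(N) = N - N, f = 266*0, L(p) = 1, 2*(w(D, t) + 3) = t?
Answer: 44595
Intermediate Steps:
w(D, t) = -3 + t/2
f = 0
v(N) = 0
2475 - (v(L((-5 + 1) - 4)) + 2106)*(f + w(17, -34)) = 2475 - (0 + 2106)*(0 + (-3 + (1/2)*(-34))) = 2475 - 2106*(0 + (-3 - 17)) = 2475 - 2106*(0 - 20) = 2475 - 2106*(-20) = 2475 - 1*(-42120) = 2475 + 42120 = 44595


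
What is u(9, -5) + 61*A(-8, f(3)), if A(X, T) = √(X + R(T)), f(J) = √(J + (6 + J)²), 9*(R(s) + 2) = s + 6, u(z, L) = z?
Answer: 9 + 61*√(-84 + 2*√21)/3 ≈ 9.0 + 175.9*I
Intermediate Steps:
R(s) = -4/3 + s/9 (R(s) = -2 + (s + 6)/9 = -2 + (6 + s)/9 = -2 + (⅔ + s/9) = -4/3 + s/9)
A(X, T) = √(-4/3 + X + T/9) (A(X, T) = √(X + (-4/3 + T/9)) = √(-4/3 + X + T/9))
u(9, -5) + 61*A(-8, f(3)) = 9 + 61*(√(-12 + √(3 + (6 + 3)²) + 9*(-8))/3) = 9 + 61*(√(-12 + √(3 + 9²) - 72)/3) = 9 + 61*(√(-12 + √(3 + 81) - 72)/3) = 9 + 61*(√(-12 + √84 - 72)/3) = 9 + 61*(√(-12 + 2*√21 - 72)/3) = 9 + 61*(√(-84 + 2*√21)/3) = 9 + 61*√(-84 + 2*√21)/3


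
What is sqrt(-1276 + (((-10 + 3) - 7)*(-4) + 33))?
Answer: I*sqrt(1187) ≈ 34.453*I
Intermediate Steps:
sqrt(-1276 + (((-10 + 3) - 7)*(-4) + 33)) = sqrt(-1276 + ((-7 - 7)*(-4) + 33)) = sqrt(-1276 + (-14*(-4) + 33)) = sqrt(-1276 + (56 + 33)) = sqrt(-1276 + 89) = sqrt(-1187) = I*sqrt(1187)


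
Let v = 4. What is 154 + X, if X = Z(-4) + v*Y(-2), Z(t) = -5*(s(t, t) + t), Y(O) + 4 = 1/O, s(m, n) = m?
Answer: 176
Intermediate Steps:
Y(O) = -4 + 1/O
Z(t) = -10*t (Z(t) = -5*(t + t) = -10*t)
X = 22 (X = -10*(-4) + 4*(-4 + 1/(-2)) = 40 + 4*(-4 - ½) = 40 + 4*(-9/2) = 40 - 18 = 22)
154 + X = 154 + 22 = 176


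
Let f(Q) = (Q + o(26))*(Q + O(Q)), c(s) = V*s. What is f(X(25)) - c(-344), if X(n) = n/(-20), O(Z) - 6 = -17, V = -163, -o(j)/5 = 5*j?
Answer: -769507/16 ≈ -48094.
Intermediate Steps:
o(j) = -25*j
O(Z) = -11 (O(Z) = 6 - 17 = -11)
X(n) = -n/20 (X(n) = n*(-1/20) = -n/20)
c(s) = -163*s
f(Q) = (-650 + Q)*(-11 + Q) (f(Q) = (Q - 25*26)*(Q - 11) = (Q - 650)*(-11 + Q) = (-650 + Q)*(-11 + Q))
f(X(25)) - c(-344) = (7150 + (-1/20*25)² - (-661)*25/20) - (-163)*(-344) = (7150 + (-5/4)² - 661*(-5/4)) - 1*56072 = (7150 + 25/16 + 3305/4) - 56072 = 127645/16 - 56072 = -769507/16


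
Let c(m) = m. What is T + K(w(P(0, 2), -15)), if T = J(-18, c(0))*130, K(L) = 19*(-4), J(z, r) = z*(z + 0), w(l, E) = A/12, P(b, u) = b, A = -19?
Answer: 42044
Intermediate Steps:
w(l, E) = -19/12
J(z, r) = z**2 (J(z, r) = z*z = z**2)
K(L) = -76
T = 42120 (T = (-18)**2*130 = 324*130 = 42120)
T + K(w(P(0, 2), -15)) = 42120 - 76 = 42044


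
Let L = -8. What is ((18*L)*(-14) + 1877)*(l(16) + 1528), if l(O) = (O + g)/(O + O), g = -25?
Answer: 190317091/32 ≈ 5.9474e+6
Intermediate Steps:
l(O) = (-25 + O)/(2*O) (l(O) = (O - 25)/(O + O) = (-25 + O)/((2*O)) = (-25 + O)*(1/(2*O)) = (-25 + O)/(2*O))
((18*L)*(-14) + 1877)*(l(16) + 1528) = ((18*(-8))*(-14) + 1877)*((1/2)*(-25 + 16)/16 + 1528) = (-144*(-14) + 1877)*((1/2)*(1/16)*(-9) + 1528) = (2016 + 1877)*(-9/32 + 1528) = 3893*(48887/32) = 190317091/32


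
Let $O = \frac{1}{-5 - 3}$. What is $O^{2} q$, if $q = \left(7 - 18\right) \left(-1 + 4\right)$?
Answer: $- \frac{33}{64} \approx -0.51563$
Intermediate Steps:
$q = -33$ ($q = \left(-11\right) 3 = -33$)
$O = - \frac{1}{8}$ ($O = \frac{1}{-8} = - \frac{1}{8} \approx -0.125$)
$O^{2} q = \left(- \frac{1}{8}\right)^{2} \left(-33\right) = \frac{1}{64} \left(-33\right) = - \frac{33}{64}$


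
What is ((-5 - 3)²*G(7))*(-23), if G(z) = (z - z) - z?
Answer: 10304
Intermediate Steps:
G(z) = -z (G(z) = 0 - z = -z)
((-5 - 3)²*G(7))*(-23) = ((-5 - 3)²*(-1*7))*(-23) = ((-8)²*(-7))*(-23) = (64*(-7))*(-23) = -448*(-23) = 10304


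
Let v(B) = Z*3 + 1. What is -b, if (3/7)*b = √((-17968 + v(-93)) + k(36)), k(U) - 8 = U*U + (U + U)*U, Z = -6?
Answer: -7*I*√14089/3 ≈ -276.96*I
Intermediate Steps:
k(U) = 8 + 3*U² (k(U) = 8 + (U*U + (U + U)*U) = 8 + (U² + (2*U)*U) = 8 + (U² + 2*U²) = 8 + 3*U²)
v(B) = -17 (v(B) = -6*3 + 1 = -18 + 1 = -17)
b = 7*I*√14089/3 (b = 7*√((-17968 - 17) + (8 + 3*36²))/3 = 7*√(-17985 + (8 + 3*1296))/3 = 7*√(-17985 + (8 + 3888))/3 = 7*√(-17985 + 3896)/3 = 7*√(-14089)/3 = 7*(I*√14089)/3 = 7*I*√14089/3 ≈ 276.96*I)
-b = -7*I*√14089/3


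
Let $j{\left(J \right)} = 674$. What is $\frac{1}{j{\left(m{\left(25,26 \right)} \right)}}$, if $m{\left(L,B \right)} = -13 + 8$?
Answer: $\frac{1}{674} \approx 0.0014837$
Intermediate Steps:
$m{\left(L,B \right)} = -5$
$\frac{1}{j{\left(m{\left(25,26 \right)} \right)}} = \frac{1}{674}$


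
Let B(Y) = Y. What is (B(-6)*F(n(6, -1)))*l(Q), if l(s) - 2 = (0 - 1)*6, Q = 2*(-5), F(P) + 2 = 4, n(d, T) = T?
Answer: 48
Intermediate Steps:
F(P) = 2 (F(P) = -2 + 4 = 2)
Q = -10
l(s) = -4 (l(s) = 2 + (0 - 1)*6 = 2 - 1*6 = 2 - 6 = -4)
(B(-6)*F(n(6, -1)))*l(Q) = -6*2*(-4) = -12*(-4) = 48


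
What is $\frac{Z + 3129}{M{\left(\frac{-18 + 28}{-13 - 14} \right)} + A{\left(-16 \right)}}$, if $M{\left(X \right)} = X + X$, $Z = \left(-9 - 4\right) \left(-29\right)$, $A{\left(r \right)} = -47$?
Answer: $- \frac{94662}{1289} \approx -73.438$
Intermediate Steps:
$Z = 377$ ($Z = \left(-13\right) \left(-29\right) = 377$)
$M{\left(X \right)} = 2 X$
$\frac{Z + 3129}{M{\left(\frac{-18 + 28}{-13 - 14} \right)} + A{\left(-16 \right)}} = \frac{377 + 3129}{2 \frac{-18 + 28}{-13 - 14} - 47} = \frac{3506}{2 \frac{10}{-27} - 47} = \frac{3506}{2 \cdot 10 \left(- \frac{1}{27}\right) - 47} = \frac{3506}{2 \left(- \frac{10}{27}\right) - 47} = \frac{3506}{- \frac{20}{27} - 47} = \frac{3506}{- \frac{1289}{27}} = 3506 \left(- \frac{27}{1289}\right) = - \frac{94662}{1289}$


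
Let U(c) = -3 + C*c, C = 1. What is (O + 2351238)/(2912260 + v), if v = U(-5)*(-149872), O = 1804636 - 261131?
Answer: 3894743/4111236 ≈ 0.94734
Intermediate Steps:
O = 1543505
U(c) = -3 + c (U(c) = -3 + 1*c = -3 + c)
v = 1198976 (v = (-3 - 5)*(-149872) = -8*(-149872) = 1198976)
(O + 2351238)/(2912260 + v) = (1543505 + 2351238)/(2912260 + 1198976) = 3894743/4111236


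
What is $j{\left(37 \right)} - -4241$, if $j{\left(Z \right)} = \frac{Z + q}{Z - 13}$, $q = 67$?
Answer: $\frac{12736}{3} \approx 4245.3$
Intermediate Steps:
$j{\left(Z \right)} = \frac{67 + Z}{-13 + Z}$ ($j{\left(Z \right)} = \frac{Z + 67}{Z - 13} = \frac{67 + Z}{-13 + Z}$)
$j{\left(37 \right)} - -4241 = \frac{67 + 37}{-13 + 37} - -4241 = \frac{1}{24} \cdot 104 + 4241 = \frac{13}{3} + 4241 = \frac{12736}{3}$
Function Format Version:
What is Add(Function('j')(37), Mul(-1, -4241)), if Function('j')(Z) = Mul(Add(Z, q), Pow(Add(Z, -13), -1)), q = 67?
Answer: Rational(12736, 3) ≈ 4245.3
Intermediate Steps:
Function('j')(Z) = Mul(Pow(Add(-13, Z), -1), Add(67, Z)) (Function('j')(Z) = Mul(Add(Z, 67), Pow(Add(Z, -13), -1)) = Mul(Add(67, Z), Pow(Add(-13, Z), -1)) = Mul(Pow(Add(-13, Z), -1), Add(67, Z)))
Add(Function('j')(37), Mul(-1, -4241)) = Add(Mul(Pow(Add(-13, 37), -1), Add(67, 37)), Mul(-1, -4241)) = Add(Mul(Pow(24, -1), 104), 4241) = Add(Mul(Rational(1, 24), 104), 4241) = Add(Rational(13, 3), 4241) = Rational(12736, 3)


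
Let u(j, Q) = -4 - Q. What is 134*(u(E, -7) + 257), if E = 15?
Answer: 34840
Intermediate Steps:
134*(u(E, -7) + 257) = 134*((-4 - 1*(-7)) + 257) = 134*((-4 + 7) + 257) = 134*(3 + 257) = 134*260 = 34840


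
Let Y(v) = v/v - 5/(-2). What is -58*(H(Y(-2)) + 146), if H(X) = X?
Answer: -8671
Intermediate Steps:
Y(v) = 7/2 (Y(v) = 1 - 5*(-½) = 1 + 5/2 = 7/2)
-58*(H(Y(-2)) + 146) = -58*(7/2 + 146) = -58*299/2 = -8671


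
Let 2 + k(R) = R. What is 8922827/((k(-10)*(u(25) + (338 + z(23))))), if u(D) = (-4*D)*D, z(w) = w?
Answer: 387949/1116 ≈ 347.62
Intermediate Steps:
k(R) = -2 + R
u(D) = -4*D**2
8922827/((k(-10)*(u(25) + (338 + z(23))))) = 8922827/(((-2 - 10)*(-4*25**2 + (338 + 23)))) = 8922827/((-12*(-4*625 + 361))) = 8922827/((-12*(-2500 + 361))) = 8922827/((-12*(-2139))) = 8922827/25668 = 8922827*(1/25668) = 387949/1116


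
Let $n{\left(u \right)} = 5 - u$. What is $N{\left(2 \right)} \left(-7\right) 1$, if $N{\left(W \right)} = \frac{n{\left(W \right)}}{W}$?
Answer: $- \frac{21}{2} \approx -10.5$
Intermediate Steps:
$N{\left(W \right)} = \frac{5 - W}{W}$
$N{\left(2 \right)} \left(-7\right) 1 = \frac{5 - 2}{2} \left(-7\right) 1 = \frac{1}{2} \cdot 3 \left(-7\right) 1 = \frac{3}{2} \left(-7\right) 1 = \left(- \frac{21}{2}\right) 1 = - \frac{21}{2}$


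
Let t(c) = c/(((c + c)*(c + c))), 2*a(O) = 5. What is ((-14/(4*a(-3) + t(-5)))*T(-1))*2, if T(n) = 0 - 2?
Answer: 1120/199 ≈ 5.6281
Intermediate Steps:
T(n) = -2
a(O) = 5/2 (a(O) = (1/2)*5 = 5/2)
t(c) = 1/(4*c) (t(c) = c/(((2*c)*(2*c))) = c/((4*c**2)) = c*(1/(4*c**2)) = 1/(4*c))
((-14/(4*a(-3) + t(-5)))*T(-1))*2 = (-14/(4*(5/2) + (1/4)/(-5))*(-2))*2 = (-14/(10 + (1/4)*(-1/5))*(-2))*2 = (-14/(10 - 1/20)*(-2))*2 = (-14/199/20*(-2))*2 = (-14*20/199*(-2))*2 = -280/199*(-2)*2 = (560/199)*2 = 1120/199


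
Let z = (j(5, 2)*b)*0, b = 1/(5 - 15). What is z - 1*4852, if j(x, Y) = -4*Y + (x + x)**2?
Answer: -4852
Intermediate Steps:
j(x, Y) = -4*Y + 4*x**2 (j(x, Y) = -4*Y + (2*x)**2 = -4*Y + 4*x**2)
b = -1/10 (b = 1/(-10) = -1/10 ≈ -0.10000)
z = 0 (z = ((-4*2 + 4*5**2)*(-1/10))*0 = ((-8 + 4*25)*(-1/10))*0 = ((-8 + 100)*(-1/10))*0 = (92*(-1/10))*0 = -46/5*0 = 0)
z - 1*4852 = 0 - 1*4852 = 0 - 4852 = -4852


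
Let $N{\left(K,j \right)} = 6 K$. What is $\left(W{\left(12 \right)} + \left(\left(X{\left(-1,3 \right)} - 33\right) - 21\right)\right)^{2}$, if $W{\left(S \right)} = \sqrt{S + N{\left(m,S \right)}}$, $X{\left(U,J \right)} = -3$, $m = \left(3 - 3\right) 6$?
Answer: $3261 - 228 \sqrt{3} \approx 2866.1$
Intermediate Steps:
$m = 0$ ($m = 0 \cdot 6 = 0$)
$W{\left(S \right)} = \sqrt{S}$ ($W{\left(S \right)} = \sqrt{S + 6 \cdot 0} = \sqrt{S + 0} = \sqrt{S}$)
$\left(W{\left(12 \right)} + \left(\left(X{\left(-1,3 \right)} - 33\right) - 21\right)\right)^{2} = \left(\sqrt{12} - 57\right)^{2} = \left(2 \sqrt{3} - 57\right)^{2} = \left(-57 + 2 \sqrt{3}\right)^{2}$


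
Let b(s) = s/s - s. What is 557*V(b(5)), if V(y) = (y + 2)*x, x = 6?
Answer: -6684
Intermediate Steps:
b(s) = 1 - s
V(y) = 12 + 6*y (V(y) = (y + 2)*6 = (2 + y)*6 = 12 + 6*y)
557*V(b(5)) = 557*(12 + 6*(1 - 1*5)) = 557*(12 + 6*(1 - 5)) = 557*(12 + 6*(-4)) = 557*(12 - 24) = 557*(-12) = -6684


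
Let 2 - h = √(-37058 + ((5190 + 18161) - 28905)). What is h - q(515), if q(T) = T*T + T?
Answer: -265738 - 2*I*√10653 ≈ -2.6574e+5 - 206.43*I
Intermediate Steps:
q(T) = T + T² (q(T) = T² + T = T + T²)
h = 2 - 2*I*√10653 (h = 2 - √(-37058 + ((5190 + 18161) - 28905)) = 2 - √(-37058 + (23351 - 28905)) = 2 - √(-37058 - 5554) = 2 - √(-42612) = 2 - 2*I*√10653 ≈ 2.0 - 206.43*I)
h - q(515) = (2 - 2*I*√10653) - 515*(1 + 515) = (2 - 2*I*√10653) - 515*516 = (2 - 2*I*√10653) - 1*265740 = (2 - 2*I*√10653) - 265740 = -265738 - 2*I*√10653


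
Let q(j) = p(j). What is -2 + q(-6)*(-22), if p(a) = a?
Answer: 130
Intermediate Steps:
q(j) = j
-2 + q(-6)*(-22) = -2 - 6*(-22) = -2 + 132 = 130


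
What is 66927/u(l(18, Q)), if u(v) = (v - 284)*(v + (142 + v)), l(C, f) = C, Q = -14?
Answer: -9561/6764 ≈ -1.4135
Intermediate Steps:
u(v) = (-284 + v)*(142 + 2*v)
66927/u(l(18, Q)) = 66927/(-40328 - 426*18 + 2*18²) = 66927/(-40328 - 7668 + 2*324) = 66927/(-40328 - 7668 + 648) = 66927/(-47348) = 66927*(-1/47348) = -9561/6764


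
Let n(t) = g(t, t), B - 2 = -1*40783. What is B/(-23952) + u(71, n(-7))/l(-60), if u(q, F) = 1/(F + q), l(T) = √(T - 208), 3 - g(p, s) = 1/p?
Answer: 40781/23952 - 7*I*√67/69546 ≈ 1.7026 - 0.00082388*I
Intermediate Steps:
g(p, s) = 3 - 1/p
B = -40781 (B = 2 - 1*40783 = 2 - 40783 = -40781)
n(t) = 3 - 1/t
l(T) = √(-208 + T)
B/(-23952) + u(71, n(-7))/l(-60) = -40781/(-23952) + 1/(((3 - 1/(-7)) + 71)*(√(-208 - 60))) = -40781*(-1/23952) + 1/(((3 - 1*(-⅐)) + 71)*(√(-268))) = 40781/23952 + 1/(((3 + ⅐) + 71)*((2*I*√67))) = 40781/23952 + (-I*√67/134)/(22/7 + 71) = 40781/23952 + (-I*√67/134)/(519/7) = 40781/23952 + 7*(-I*√67/134)/519 = 40781/23952 - 7*I*√67/69546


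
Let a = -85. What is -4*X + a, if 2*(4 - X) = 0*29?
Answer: -101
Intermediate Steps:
X = 4 (X = 4 - 0*29 = 4 - ½*0 = 4 + 0 = 4)
-4*X + a = -4*4 - 85 = -16 - 85 = -101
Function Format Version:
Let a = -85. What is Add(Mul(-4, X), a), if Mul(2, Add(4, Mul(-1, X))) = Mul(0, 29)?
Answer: -101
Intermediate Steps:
X = 4 (X = Add(4, Mul(Rational(-1, 2), Mul(0, 29))) = Add(4, Mul(Rational(-1, 2), 0)) = Add(4, 0) = 4)
Add(Mul(-4, X), a) = Add(Mul(-4, 4), -85) = Add(-16, -85) = -101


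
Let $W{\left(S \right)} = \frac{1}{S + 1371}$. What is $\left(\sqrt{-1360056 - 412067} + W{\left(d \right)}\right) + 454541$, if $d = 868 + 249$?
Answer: $\frac{1130898009}{2488} + i \sqrt{1772123} \approx 4.5454 \cdot 10^{5} + 1331.2 i$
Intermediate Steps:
$d = 1117$
$W{\left(S \right)} = \frac{1}{1371 + S}$
$\left(\sqrt{-1360056 - 412067} + W{\left(d \right)}\right) + 454541 = \left(\sqrt{-1360056 - 412067} + \frac{1}{1371 + 1117}\right) + 454541 = \left(\sqrt{-1772123} + \frac{1}{2488}\right) + 454541 = \left(i \sqrt{1772123} + \frac{1}{2488}\right) + 454541 = \left(\frac{1}{2488} + i \sqrt{1772123}\right) + 454541 = \frac{1130898009}{2488} + i \sqrt{1772123}$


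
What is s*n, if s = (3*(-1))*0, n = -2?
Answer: 0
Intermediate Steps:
s = 0 (s = -3*0 = 0)
s*n = 0*(-2) = 0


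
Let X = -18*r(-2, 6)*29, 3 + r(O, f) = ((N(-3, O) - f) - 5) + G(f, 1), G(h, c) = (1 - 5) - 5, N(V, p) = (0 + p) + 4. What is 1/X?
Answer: 1/10962 ≈ 9.1224e-5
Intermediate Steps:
N(V, p) = 4 + p (N(V, p) = p + 4 = 4 + p)
G(h, c) = -9 (G(h, c) = -4 - 5 = -9)
r(O, f) = -13 + O - f (r(O, f) = -3 + ((((4 + O) - f) - 5) - 9) = -3 + (((4 + O - f) - 5) - 9) = -3 + ((-1 + O - f) - 9) = -3 + (-10 + O - f) = -13 + O - f)
X = 10962 (X = -18*(-13 - 2 - 1*6)*29 = -18*(-13 - 2 - 6)*29 = -18*(-21)*29 = 378*29 = 10962)
1/X = 1/10962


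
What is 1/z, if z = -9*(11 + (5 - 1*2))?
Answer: -1/126 ≈ -0.0079365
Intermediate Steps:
z = -126 (z = -9*(11 + (5 - 2)) = -9*(11 + 3) = -9*14 = -126)
1/z = 1/(-126) = -1/126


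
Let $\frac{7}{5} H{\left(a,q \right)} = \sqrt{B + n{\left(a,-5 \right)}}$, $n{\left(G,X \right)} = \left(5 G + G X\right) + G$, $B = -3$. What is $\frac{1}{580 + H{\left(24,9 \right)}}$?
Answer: $\frac{812}{470945} - \frac{\sqrt{21}}{470945} \approx 0.0017145$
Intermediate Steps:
$n{\left(G,X \right)} = 6 G + G X$
$H{\left(a,q \right)} = \frac{5 \sqrt{-3 + a}}{7}$ ($H{\left(a,q \right)} = \frac{5 \sqrt{-3 + a \left(6 - 5\right)}}{7} = \frac{5 \sqrt{-3 + a 1}}{7} = \frac{5 \sqrt{-3 + a}}{7}$)
$\frac{1}{580 + H{\left(24,9 \right)}} = \frac{1}{580 + \frac{5 \sqrt{-3 + 24}}{7}} = \frac{1}{580 + \frac{5 \sqrt{21}}{7}}$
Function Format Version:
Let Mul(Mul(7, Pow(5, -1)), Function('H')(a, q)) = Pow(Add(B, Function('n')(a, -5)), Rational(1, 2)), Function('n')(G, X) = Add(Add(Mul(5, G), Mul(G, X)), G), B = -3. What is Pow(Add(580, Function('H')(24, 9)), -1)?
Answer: Add(Rational(812, 470945), Mul(Rational(-1, 470945), Pow(21, Rational(1, 2)))) ≈ 0.0017145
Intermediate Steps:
Function('n')(G, X) = Add(Mul(6, G), Mul(G, X))
Function('H')(a, q) = Mul(Rational(5, 7), Pow(Add(-3, a), Rational(1, 2))) (Function('H')(a, q) = Mul(Rational(5, 7), Pow(Add(-3, Mul(a, Add(6, -5))), Rational(1, 2))) = Mul(Rational(5, 7), Pow(Add(-3, Mul(a, 1)), Rational(1, 2))) = Mul(Rational(5, 7), Pow(Add(-3, a), Rational(1, 2))))
Pow(Add(580, Function('H')(24, 9)), -1) = Pow(Add(580, Mul(Rational(5, 7), Pow(Add(-3, 24), Rational(1, 2)))), -1) = Pow(Add(580, Mul(Rational(5, 7), Pow(21, Rational(1, 2)))), -1)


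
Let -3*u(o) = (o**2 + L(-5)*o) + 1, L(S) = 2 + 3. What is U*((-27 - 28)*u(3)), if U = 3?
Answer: 1375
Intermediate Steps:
L(S) = 5
u(o) = -1/3 - 5*o/3 - o**2/3 (u(o) = -((o**2 + 5*o) + 1)/3 = -(1 + o**2 + 5*o)/3 = -1/3 - 5*o/3 - o**2/3)
U*((-27 - 28)*u(3)) = 3*((-27 - 28)*(-1/3 - 5/3*3 - 1/3*3**2)) = 3*(-55*(-1/3 - 5 - 1/3*9)) = 3*(-55*(-1/3 - 5 - 3)) = 3*(-55*(-25/3)) = 3*(1375/3) = 1375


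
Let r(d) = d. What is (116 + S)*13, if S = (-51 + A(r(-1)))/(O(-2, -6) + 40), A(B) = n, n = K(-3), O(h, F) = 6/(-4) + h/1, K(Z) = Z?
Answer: 108680/73 ≈ 1488.8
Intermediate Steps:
O(h, F) = -3/2 + h (O(h, F) = 6*(-1/4) + h*1 = -3/2 + h)
n = -3
A(B) = -3
S = -108/73 (S = (-51 - 3)/((-3/2 - 2) + 40) = -54/(-7/2 + 40) = -54/73/2 = -54*2/73 = -108/73 ≈ -1.4795)
(116 + S)*13 = (116 - 108/73)*13 = (8360/73)*13 = 108680/73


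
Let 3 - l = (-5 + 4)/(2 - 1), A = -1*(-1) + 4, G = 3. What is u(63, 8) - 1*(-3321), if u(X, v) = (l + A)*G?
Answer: 3348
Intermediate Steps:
A = 5 (A = 1 + 4 = 5)
l = 4 (l = 3 - (-5 + 4)/(2 - 1) = 3 - (-1)/1 = 3 - (-1) = 3 - 1*(-1) = 3 + 1 = 4)
u(X, v) = 27 (u(X, v) = (4 + 5)*3 = 9*3 = 27)
u(63, 8) - 1*(-3321) = 27 - 1*(-3321) = 27 + 3321 = 3348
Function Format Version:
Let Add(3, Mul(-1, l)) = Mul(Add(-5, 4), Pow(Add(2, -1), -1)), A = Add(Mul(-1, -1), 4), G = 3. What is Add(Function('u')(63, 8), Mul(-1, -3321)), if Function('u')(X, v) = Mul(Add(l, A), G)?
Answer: 3348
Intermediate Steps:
A = 5 (A = Add(1, 4) = 5)
l = 4 (l = Add(3, Mul(-1, Mul(Add(-5, 4), Pow(Add(2, -1), -1)))) = Add(3, Mul(-1, Mul(-1, Pow(1, -1)))) = Add(3, Mul(-1, Mul(-1, 1))) = Add(3, Mul(-1, -1)) = Add(3, 1) = 4)
Function('u')(X, v) = 27 (Function('u')(X, v) = Mul(Add(4, 5), 3) = Mul(9, 3) = 27)
Add(Function('u')(63, 8), Mul(-1, -3321)) = Add(27, Mul(-1, -3321)) = Add(27, 3321) = 3348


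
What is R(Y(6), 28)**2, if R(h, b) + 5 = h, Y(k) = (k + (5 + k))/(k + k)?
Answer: 1849/144 ≈ 12.840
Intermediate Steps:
Y(k) = (5 + 2*k)/(2*k) (Y(k) = (5 + 2*k)/((2*k)) = (5 + 2*k)*(1/(2*k)) = (5 + 2*k)/(2*k))
R(h, b) = -5 + h
R(Y(6), 28)**2 = (-5 + (5/2 + 6)/6)**2 = (-5 + (1/6)*(17/2))**2 = (-5 + 17/12)**2 = (-43/12)**2 = 1849/144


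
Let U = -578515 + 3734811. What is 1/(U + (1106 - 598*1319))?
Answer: 1/2368640 ≈ 4.2218e-7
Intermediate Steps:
U = 3156296
1/(U + (1106 - 598*1319)) = 1/(3156296 + (1106 - 598*1319)) = 1/(3156296 + (1106 - 788762)) = 1/(3156296 - 787656) = 1/2368640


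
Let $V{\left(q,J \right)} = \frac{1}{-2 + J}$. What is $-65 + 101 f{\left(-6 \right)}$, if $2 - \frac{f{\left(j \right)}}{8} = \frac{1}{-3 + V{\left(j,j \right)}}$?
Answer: $\frac{45239}{25} \approx 1809.6$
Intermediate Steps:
$f{\left(j \right)} = 16 - \frac{8}{-3 + \frac{1}{-2 + j}}$
$-65 + 101 f{\left(-6 \right)} = -65 + 101 \frac{8 \left(-16 + 7 \left(-6\right)\right)}{-7 + 3 \left(-6\right)} = -65 + 101 \frac{8 \left(-16 - 42\right)}{-7 - 18} = -65 + 101 \cdot 8 \frac{1}{-25} \left(-58\right) = -65 + 101 \cdot 8 \left(- \frac{1}{25}\right) \left(-58\right) = -65 + 101 \cdot \frac{464}{25} = -65 + \frac{46864}{25} = \frac{45239}{25}$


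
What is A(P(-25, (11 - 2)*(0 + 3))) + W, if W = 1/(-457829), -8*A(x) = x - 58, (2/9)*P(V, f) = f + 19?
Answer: -68216529/3662632 ≈ -18.625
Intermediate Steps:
P(V, f) = 171/2 + 9*f/2 (P(V, f) = 9*(f + 19)/2 = 9*(19 + f)/2 = 171/2 + 9*f/2)
A(x) = 29/4 - x/8 (A(x) = -(x - 58)/8 = -(-58 + x)/8 = 29/4 - x/8)
W = -1/457829 ≈ -2.1842e-6
A(P(-25, (11 - 2)*(0 + 3))) + W = (29/4 - (171/2 + 9*((11 - 2)*(0 + 3))/2)/8) - 1/457829 = (29/4 - (171/2 + 9*(9*3)/2)/8) - 1/457829 = (29/4 - (171/2 + (9/2)*27)/8) - 1/457829 = (29/4 - (171/2 + 243/2)/8) - 1/457829 = (29/4 - 1/8*207) - 1/457829 = (29/4 - 207/8) - 1/457829 = -149/8 - 1/457829 = -68216529/3662632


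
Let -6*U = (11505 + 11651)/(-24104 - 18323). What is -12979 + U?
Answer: -235995503/18183 ≈ -12979.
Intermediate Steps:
U = 1654/18183 (U = -(11505 + 11651)/(6*(-24104 - 18323)) = -11578/(3*(-42427)) = -11578*(-1)/(3*42427) = -⅙*(-3308/6061) = 1654/18183 ≈ 0.090964)
-12979 + U = -12979 + 1654/18183 = -235995503/18183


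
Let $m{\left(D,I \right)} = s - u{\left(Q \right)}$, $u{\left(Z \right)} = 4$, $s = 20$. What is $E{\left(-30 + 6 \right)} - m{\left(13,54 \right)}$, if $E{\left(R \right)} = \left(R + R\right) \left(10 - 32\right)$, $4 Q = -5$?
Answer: $1040$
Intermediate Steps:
$Q = - \frac{5}{4}$ ($Q = \frac{1}{4} \left(-5\right) = - \frac{5}{4} \approx -1.25$)
$m{\left(D,I \right)} = 16$ ($m{\left(D,I \right)} = 20 - 4 = 16$)
$E{\left(R \right)} = - 44 R$ ($E{\left(R \right)} = 2 R \left(-22\right) = - 44 R$)
$E{\left(-30 + 6 \right)} - m{\left(13,54 \right)} = - 44 \left(-30 + 6\right) - 16 = \left(-44\right) \left(-24\right) - 16 = 1056 - 16 = 1040$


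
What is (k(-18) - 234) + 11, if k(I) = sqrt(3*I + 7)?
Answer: -223 + I*sqrt(47) ≈ -223.0 + 6.8557*I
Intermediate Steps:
k(I) = sqrt(7 + 3*I)
(k(-18) - 234) + 11 = (sqrt(7 + 3*(-18)) - 234) + 11 = (sqrt(7 - 54) - 234) + 11 = (sqrt(-47) - 234) + 11 = (I*sqrt(47) - 234) + 11 = (-234 + I*sqrt(47)) + 11 = -223 + I*sqrt(47)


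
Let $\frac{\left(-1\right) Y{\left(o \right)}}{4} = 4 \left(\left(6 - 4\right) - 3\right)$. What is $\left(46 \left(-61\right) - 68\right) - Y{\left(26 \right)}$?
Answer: $-2890$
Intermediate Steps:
$Y{\left(o \right)} = 16$ ($Y{\left(o \right)} = - 4 \cdot 4 \left(\left(6 - 4\right) - 3\right) = - 4 \cdot 4 \left(2 - 3\right) = - 4 \cdot 4 \left(-1\right) = \left(-4\right) \left(-4\right) = 16$)
$\left(46 \left(-61\right) - 68\right) - Y{\left(26 \right)} = \left(46 \left(-61\right) - 68\right) - 16 = \left(-2806 - 68\right) - 16 = -2874 - 16 = -2890$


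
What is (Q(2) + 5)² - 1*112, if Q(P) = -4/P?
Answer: -103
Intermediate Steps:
(Q(2) + 5)² - 1*112 = (-4/2 + 5)² - 1*112 = (-4*½ + 5)² - 112 = (-2 + 5)² - 112 = 3² - 112 = 9 - 112 = -103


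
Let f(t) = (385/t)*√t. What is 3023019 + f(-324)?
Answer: 3023019 - 385*I/18 ≈ 3.023e+6 - 21.389*I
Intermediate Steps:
f(t) = 385/√t
3023019 + f(-324) = 3023019 + 385/√(-324) = 3023019 + 385*(-I/18) = 3023019 - 385*I/18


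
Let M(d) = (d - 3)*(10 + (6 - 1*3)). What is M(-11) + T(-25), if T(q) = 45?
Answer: -137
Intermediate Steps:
M(d) = -39 + 13*d (M(d) = (-3 + d)*(10 + (6 - 3)) = (-3 + d)*(10 + 3) = (-3 + d)*13 = -39 + 13*d)
M(-11) + T(-25) = (-39 + 13*(-11)) + 45 = (-39 - 143) + 45 = -182 + 45 = -137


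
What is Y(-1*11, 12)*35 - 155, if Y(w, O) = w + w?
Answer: -925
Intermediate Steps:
Y(w, O) = 2*w
Y(-1*11, 12)*35 - 155 = (2*(-1*11))*35 - 155 = (2*(-11))*35 - 155 = -22*35 - 155 = -770 - 155 = -925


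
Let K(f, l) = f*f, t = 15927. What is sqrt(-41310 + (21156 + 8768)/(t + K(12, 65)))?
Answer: I*sqrt(10668943655106)/16071 ≈ 203.24*I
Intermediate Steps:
K(f, l) = f**2
sqrt(-41310 + (21156 + 8768)/(t + K(12, 65))) = sqrt(-41310 + (21156 + 8768)/(15927 + 12**2)) = sqrt(-41310 + 29924/(15927 + 144)) = sqrt(-41310 + 29924/16071) = sqrt(-663863086/16071) = I*sqrt(10668943655106)/16071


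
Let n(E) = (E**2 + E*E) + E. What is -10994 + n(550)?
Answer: 594556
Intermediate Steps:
n(E) = E + 2*E**2 (n(E) = (E**2 + E**2) + E = 2*E**2 + E = E + 2*E**2)
-10994 + n(550) = -10994 + 550*(1 + 2*550) = -10994 + 550*(1 + 1100) = -10994 + 550*1101 = -10994 + 605550 = 594556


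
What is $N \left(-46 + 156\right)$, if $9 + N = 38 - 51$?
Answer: $-2420$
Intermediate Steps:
$N = -22$ ($N = -9 + \left(38 - 51\right) = -9 - 13 = -22$)
$N \left(-46 + 156\right) = - 22 \left(-46 + 156\right) = \left(-22\right) 110 = -2420$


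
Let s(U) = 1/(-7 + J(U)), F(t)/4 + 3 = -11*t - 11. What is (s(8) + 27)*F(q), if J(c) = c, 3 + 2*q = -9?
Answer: 5824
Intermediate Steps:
q = -6 (q = -3/2 + (1/2)*(-9) = -3/2 - 9/2 = -6)
F(t) = -56 - 44*t (F(t) = -12 + 4*(-11*t - 11) = -12 + 4*(-11 - 11*t) = -12 + (-44 - 44*t) = -56 - 44*t)
s(U) = 1/(-7 + U)
(s(8) + 27)*F(q) = (1/(-7 + 8) + 27)*(-56 - 44*(-6)) = (1/1 + 27)*(-56 + 264) = (1 + 27)*208 = 28*208 = 5824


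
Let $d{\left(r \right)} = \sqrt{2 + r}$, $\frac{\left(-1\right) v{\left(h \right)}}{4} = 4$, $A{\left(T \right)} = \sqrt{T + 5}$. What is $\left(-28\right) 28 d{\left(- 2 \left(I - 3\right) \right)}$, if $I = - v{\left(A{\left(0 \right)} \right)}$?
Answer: $- 1568 i \sqrt{6} \approx - 3840.8 i$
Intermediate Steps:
$A{\left(T \right)} = \sqrt{5 + T}$
$v{\left(h \right)} = -16$ ($v{\left(h \right)} = \left(-4\right) 4 = -16$)
$I = 16$ ($I = \left(-1\right) \left(-16\right) = 16$)
$\left(-28\right) 28 d{\left(- 2 \left(I - 3\right) \right)} = \left(-28\right) 28 \sqrt{2 - 2 \left(16 - 3\right)} = - 784 \sqrt{2 - 26} = - 784 \sqrt{-24} = - 784 \cdot 2 i \sqrt{6} = - 1568 i \sqrt{6}$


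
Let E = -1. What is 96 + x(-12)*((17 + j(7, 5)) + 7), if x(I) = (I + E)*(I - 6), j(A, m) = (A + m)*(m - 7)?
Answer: 96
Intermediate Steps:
j(A, m) = (-7 + m)*(A + m) (j(A, m) = (A + m)*(-7 + m) = (-7 + m)*(A + m))
x(I) = (-1 + I)*(-6 + I) (x(I) = (I - 1)*(I - 6) = (-1 + I)*(-6 + I))
96 + x(-12)*((17 + j(7, 5)) + 7) = 96 + (6 + (-12)**2 - 7*(-12))*((17 + (5**2 - 7*7 - 7*5 + 7*5)) + 7) = 96 + (6 + 144 + 84)*((17 + (25 - 49 - 35 + 35)) + 7) = 96 + 234*((17 - 24) + 7) = 96 + 234*(-7 + 7) = 96 + 234*0 = 96 + 0 = 96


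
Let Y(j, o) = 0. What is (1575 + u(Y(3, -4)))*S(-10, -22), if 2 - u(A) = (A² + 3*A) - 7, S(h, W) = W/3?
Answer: -11616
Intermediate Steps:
S(h, W) = W/3 (S(h, W) = W*(⅓) = W/3)
u(A) = 9 - A² - 3*A (u(A) = 2 - ((A² + 3*A) - 7) = 2 - (-7 + A² + 3*A) = 2 + (7 - A² - 3*A) = 9 - A² - 3*A)
(1575 + u(Y(3, -4)))*S(-10, -22) = (1575 + (9 - 1*0² - 3*0))*((⅓)*(-22)) = (1575 + (9 - 1*0 + 0))*(-22/3) = (1575 + (9 + 0 + 0))*(-22/3) = (1575 + 9)*(-22/3) = 1584*(-22/3) = -11616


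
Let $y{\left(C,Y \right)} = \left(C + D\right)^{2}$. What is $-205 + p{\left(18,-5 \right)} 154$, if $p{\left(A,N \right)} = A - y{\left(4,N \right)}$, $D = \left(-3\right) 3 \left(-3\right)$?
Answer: $-145427$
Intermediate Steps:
$D = 27$ ($D = \left(-9\right) \left(-3\right) = 27$)
$y{\left(C,Y \right)} = \left(27 + C\right)^{2}$ ($y{\left(C,Y \right)} = \left(C + 27\right)^{2} = \left(27 + C\right)^{2}$)
$p{\left(A,N \right)} = -961 + A$ ($p{\left(A,N \right)} = A - \left(27 + 4\right)^{2} = A - 31^{2} = A - 961 = -961 + A$)
$-205 + p{\left(18,-5 \right)} 154 = -205 + \left(-961 + 18\right) 154 = -205 - 145222 = -145427$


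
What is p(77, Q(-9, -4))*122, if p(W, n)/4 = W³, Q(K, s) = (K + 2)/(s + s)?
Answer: 222788104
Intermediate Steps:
Q(K, s) = (2 + K)/(2*s) (Q(K, s) = (2 + K)/((2*s)) = (2 + K)*(1/(2*s)) = (2 + K)/(2*s))
p(W, n) = 4*W³
p(77, Q(-9, -4))*122 = (4*77³)*122 = (4*456533)*122 = 1826132*122 = 222788104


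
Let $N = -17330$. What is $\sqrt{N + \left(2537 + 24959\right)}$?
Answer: $\sqrt{10166} \approx 100.83$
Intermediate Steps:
$\sqrt{N + \left(2537 + 24959\right)} = \sqrt{-17330 + \left(2537 + 24959\right)} = \sqrt{-17330 + 27496} = \sqrt{10166}$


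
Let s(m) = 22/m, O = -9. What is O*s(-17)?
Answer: 198/17 ≈ 11.647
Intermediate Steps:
O*s(-17) = -198/(-17) = -198*(-1)/17 = -9*(-22/17) = 198/17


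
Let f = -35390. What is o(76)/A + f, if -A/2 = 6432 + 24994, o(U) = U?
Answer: -29267531/827 ≈ -35390.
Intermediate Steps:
A = -62852 (A = -2*(6432 + 24994) = -2*31426 = -62852)
o(76)/A + f = 76/(-62852) - 35390 = 76*(-1/62852) - 35390 = -1/827 - 35390 = -29267531/827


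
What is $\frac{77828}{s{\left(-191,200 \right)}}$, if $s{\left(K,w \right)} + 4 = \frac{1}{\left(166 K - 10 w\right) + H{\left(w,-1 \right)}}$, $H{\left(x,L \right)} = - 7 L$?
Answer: $- \frac{2622725772}{134797} \approx -19457.0$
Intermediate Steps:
$s{\left(K,w \right)} = -4 + \frac{1}{7 - 10 w + 166 K}$ ($s{\left(K,w \right)} = -4 + \frac{1}{\left(166 K - 10 w\right) - -7} = -4 + \frac{1}{\left(- 10 w + 166 K\right) + 7} = -4 + \frac{1}{7 - 10 w + 166 K}$)
$\frac{77828}{s{\left(-191,200 \right)}} = \frac{77828}{\frac{1}{7 - 2000 + 166 \left(-191\right)} \left(-27 - -126824 + 40 \cdot 200\right)} = \frac{77828}{\frac{1}{7 - 2000 - 31706} \left(-27 + 126824 + 8000\right)} = \frac{77828}{\frac{1}{-33699} \cdot 134797} = \frac{77828}{\left(- \frac{1}{33699}\right) 134797} = \frac{77828}{- \frac{134797}{33699}} = 77828 \left(- \frac{33699}{134797}\right) = - \frac{2622725772}{134797}$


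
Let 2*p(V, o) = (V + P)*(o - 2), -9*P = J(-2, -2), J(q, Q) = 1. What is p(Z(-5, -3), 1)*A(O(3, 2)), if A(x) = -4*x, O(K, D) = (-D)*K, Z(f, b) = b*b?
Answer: -320/3 ≈ -106.67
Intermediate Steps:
P = -⅑ (P = -⅑*1 = -⅑ ≈ -0.11111)
Z(f, b) = b²
p(V, o) = (-2 + o)*(-⅑ + V)/2 (p(V, o) = ((V - ⅑)*(o - 2))/2 = ((-⅑ + V)*(-2 + o))/2 = ((-2 + o)*(-⅑ + V))/2 = (-2 + o)*(-⅑ + V)/2)
O(K, D) = -D*K
p(Z(-5, -3), 1)*A(O(3, 2)) = (⅑ - 1*(-3)² - 1/18*1 + (½)*(-3)²*1)*(-(-4)*2*3) = (⅑ - 1*9 - 1/18 + (½)*9*1)*(-4*(-6)) = (⅑ - 9 - 1/18 + 9/2)*24 = -40/9*24 = -320/3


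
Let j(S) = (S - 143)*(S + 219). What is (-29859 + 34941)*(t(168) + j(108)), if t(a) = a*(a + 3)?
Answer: 87832206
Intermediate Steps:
t(a) = a*(3 + a)
j(S) = (-143 + S)*(219 + S)
(-29859 + 34941)*(t(168) + j(108)) = (-29859 + 34941)*(168*(3 + 168) + (-31317 + 108² + 76*108)) = 5082*(168*171 + (-31317 + 11664 + 8208)) = 5082*(28728 - 11445) = 5082*17283 = 87832206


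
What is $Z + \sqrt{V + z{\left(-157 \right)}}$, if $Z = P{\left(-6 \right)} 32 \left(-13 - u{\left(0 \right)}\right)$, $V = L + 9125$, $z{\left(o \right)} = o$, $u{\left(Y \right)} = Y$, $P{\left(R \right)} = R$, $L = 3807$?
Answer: $2496 + 5 \sqrt{511} \approx 2609.0$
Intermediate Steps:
$V = 12932$ ($V = 3807 + 9125 = 12932$)
$Z = 2496$ ($Z = \left(-6\right) 32 \left(-13 - 0\right) = - 192 \left(-13 + 0\right) = \left(-192\right) \left(-13\right) = 2496$)
$Z + \sqrt{V + z{\left(-157 \right)}} = 2496 + \sqrt{12932 - 157} = 2496 + \sqrt{12775} = 2496 + 5 \sqrt{511}$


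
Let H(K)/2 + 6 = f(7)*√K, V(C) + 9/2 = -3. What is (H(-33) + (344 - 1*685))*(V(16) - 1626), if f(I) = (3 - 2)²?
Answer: 1153251/2 - 3267*I*√33 ≈ 5.7663e+5 - 18768.0*I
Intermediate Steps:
V(C) = -15/2 (V(C) = -9/2 - 3 = -15/2)
f(I) = 1 (f(I) = 1² = 1)
H(K) = -12 + 2*√K (H(K) = -12 + 2*(1*√K) = -12 + 2*√K)
(H(-33) + (344 - 1*685))*(V(16) - 1626) = ((-12 + 2*√(-33)) + (344 - 1*685))*(-15/2 - 1626) = ((-12 + 2*(I*√33)) + (344 - 685))*(-3267/2) = ((-12 + 2*I*√33) - 341)*(-3267/2) = (-353 + 2*I*√33)*(-3267/2) = 1153251/2 - 3267*I*√33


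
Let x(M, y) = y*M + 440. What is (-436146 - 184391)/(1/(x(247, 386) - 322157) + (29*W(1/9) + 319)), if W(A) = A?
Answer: -1264266570375/656487491 ≈ -1925.8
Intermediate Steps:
x(M, y) = 440 + M*y (x(M, y) = M*y + 440 = 440 + M*y)
(-436146 - 184391)/(1/(x(247, 386) - 322157) + (29*W(1/9) + 319)) = (-436146 - 184391)/(1/((440 + 247*386) - 322157) + (29/9 + 319)) = -620537/(1/((440 + 95342) - 322157) + (29*(⅑) + 319)) = -620537/(1/(95782 - 322157) + (29/9 + 319)) = -620537/(1/(-226375) + 2900/9) = -620537/(-1/226375 + 2900/9) = -620537/656487491/2037375 = -620537*2037375/656487491 = -1264266570375/656487491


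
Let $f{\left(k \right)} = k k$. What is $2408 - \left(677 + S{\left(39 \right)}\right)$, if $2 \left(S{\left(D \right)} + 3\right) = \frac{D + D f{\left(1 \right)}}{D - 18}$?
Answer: $\frac{12125}{7} \approx 1732.1$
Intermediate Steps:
$f{\left(k \right)} = k^{2}$
$S{\left(D \right)} = -3 + \frac{D}{-18 + D}$ ($S{\left(D \right)} = -3 + \frac{\left(D + D 1^{2}\right) \frac{1}{D - 18}}{2} = -3 + \frac{\left(D + D 1\right) \frac{1}{-18 + D}}{2} = -3 + \frac{\left(D + D\right) \frac{1}{-18 + D}}{2} = -3 + \frac{2 D \frac{1}{-18 + D}}{2} = -3 + \frac{D}{-18 + D}$)
$2408 - \left(677 + S{\left(39 \right)}\right) = 2408 - \left(677 + \frac{2 \left(27 - 39\right)}{-18 + 39}\right) = 2408 - \left(677 + \frac{2 \left(27 - 39\right)}{21}\right) = 2408 - \left(677 + 2 \cdot \frac{1}{21} \left(-12\right)\right) = 2408 - \frac{4731}{7} = \frac{12125}{7}$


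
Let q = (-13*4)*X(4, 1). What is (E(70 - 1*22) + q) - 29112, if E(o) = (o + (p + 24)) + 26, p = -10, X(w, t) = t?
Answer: -29076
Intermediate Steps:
E(o) = 40 + o (E(o) = (o + (-10 + 24)) + 26 = (o + 14) + 26 = (14 + o) + 26 = 40 + o)
q = -52 (q = -13*4*1 = -52*1 = -52)
(E(70 - 1*22) + q) - 29112 = ((40 + (70 - 1*22)) - 52) - 29112 = ((40 + (70 - 22)) - 52) - 29112 = ((40 + 48) - 52) - 29112 = (88 - 52) - 29112 = 36 - 29112 = -29076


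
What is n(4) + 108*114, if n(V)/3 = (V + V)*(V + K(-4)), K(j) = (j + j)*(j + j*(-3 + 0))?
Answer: 10872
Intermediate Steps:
K(j) = -4*j² (K(j) = (2*j)*(j + j*(-3)) = (2*j)*(j - 3*j) = (2*j)*(-2*j) = -4*j²)
n(V) = 6*V*(-64 + V) (n(V) = 3*((V + V)*(V - 4*(-4)²)) = 3*((2*V)*(V - 4*16)) = 3*((2*V)*(V - 64)) = 3*((2*V)*(-64 + V)) = 3*(2*V*(-64 + V)) = 6*V*(-64 + V))
n(4) + 108*114 = 6*4*(-64 + 4) + 108*114 = 6*4*(-60) + 12312 = -1440 + 12312 = 10872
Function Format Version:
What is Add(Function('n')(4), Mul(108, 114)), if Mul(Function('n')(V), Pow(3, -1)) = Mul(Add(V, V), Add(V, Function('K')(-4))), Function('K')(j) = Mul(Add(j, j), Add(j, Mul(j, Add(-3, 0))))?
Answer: 10872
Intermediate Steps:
Function('K')(j) = Mul(-4, Pow(j, 2)) (Function('K')(j) = Mul(Mul(2, j), Add(j, Mul(j, -3))) = Mul(Mul(2, j), Add(j, Mul(-3, j))) = Mul(Mul(2, j), Mul(-2, j)) = Mul(-4, Pow(j, 2)))
Function('n')(V) = Mul(6, V, Add(-64, V)) (Function('n')(V) = Mul(3, Mul(Add(V, V), Add(V, Mul(-4, Pow(-4, 2))))) = Mul(3, Mul(Mul(2, V), Add(V, Mul(-4, 16)))) = Mul(3, Mul(Mul(2, V), Add(V, -64))) = Mul(3, Mul(Mul(2, V), Add(-64, V))) = Mul(3, Mul(2, V, Add(-64, V))) = Mul(6, V, Add(-64, V)))
Add(Function('n')(4), Mul(108, 114)) = Add(Mul(6, 4, Add(-64, 4)), Mul(108, 114)) = Add(Mul(6, 4, -60), 12312) = Add(-1440, 12312) = 10872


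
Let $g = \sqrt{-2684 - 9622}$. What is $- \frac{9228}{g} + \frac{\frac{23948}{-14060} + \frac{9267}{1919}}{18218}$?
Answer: $\frac{554854}{3233831635} + \frac{1538 i \sqrt{12306}}{2051} \approx 0.00017158 + 83.186 i$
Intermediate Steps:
$g = i \sqrt{12306}$ ($g = \sqrt{-12306} = i \sqrt{12306} \approx 110.93 i$)
$- \frac{9228}{g} + \frac{\frac{23948}{-14060} + \frac{9267}{1919}}{18218} = - \frac{9228}{i \sqrt{12306}} + \frac{\frac{23948}{-14060} + \frac{9267}{1919}}{18218} = - 9228 \left(- \frac{i \sqrt{12306}}{12306}\right) + \left(23948 \left(- \frac{1}{14060}\right) + 9267 \cdot \frac{1}{1919}\right) \frac{1}{18218} = \frac{1538 i \sqrt{12306}}{2051} + \left(- \frac{5987}{3515} + \frac{9267}{1919}\right) \frac{1}{18218} = \frac{1538 i \sqrt{12306}}{2051} + \frac{1109708}{355015} \cdot \frac{1}{18218} = \frac{1538 i \sqrt{12306}}{2051} + \frac{554854}{3233831635} = \frac{554854}{3233831635} + \frac{1538 i \sqrt{12306}}{2051}$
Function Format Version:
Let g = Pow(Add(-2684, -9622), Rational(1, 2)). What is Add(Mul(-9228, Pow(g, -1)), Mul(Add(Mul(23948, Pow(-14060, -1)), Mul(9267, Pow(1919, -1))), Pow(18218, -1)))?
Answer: Add(Rational(554854, 3233831635), Mul(Rational(1538, 2051), I, Pow(12306, Rational(1, 2)))) ≈ Add(0.00017158, Mul(83.186, I))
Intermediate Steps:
g = Mul(I, Pow(12306, Rational(1, 2))) (g = Pow(-12306, Rational(1, 2)) = Mul(I, Pow(12306, Rational(1, 2))) ≈ Mul(110.93, I))
Add(Mul(-9228, Pow(g, -1)), Mul(Add(Mul(23948, Pow(-14060, -1)), Mul(9267, Pow(1919, -1))), Pow(18218, -1))) = Add(Mul(-9228, Pow(Mul(I, Pow(12306, Rational(1, 2))), -1)), Mul(Add(Mul(23948, Pow(-14060, -1)), Mul(9267, Pow(1919, -1))), Pow(18218, -1))) = Add(Mul(-9228, Mul(Rational(-1, 12306), I, Pow(12306, Rational(1, 2)))), Mul(Add(Mul(23948, Rational(-1, 14060)), Mul(9267, Rational(1, 1919))), Rational(1, 18218))) = Add(Mul(Rational(1538, 2051), I, Pow(12306, Rational(1, 2))), Mul(Add(Rational(-5987, 3515), Rational(9267, 1919)), Rational(1, 18218))) = Add(Mul(Rational(1538, 2051), I, Pow(12306, Rational(1, 2))), Mul(Rational(1109708, 355015), Rational(1, 18218))) = Add(Mul(Rational(1538, 2051), I, Pow(12306, Rational(1, 2))), Rational(554854, 3233831635)) = Add(Rational(554854, 3233831635), Mul(Rational(1538, 2051), I, Pow(12306, Rational(1, 2))))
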